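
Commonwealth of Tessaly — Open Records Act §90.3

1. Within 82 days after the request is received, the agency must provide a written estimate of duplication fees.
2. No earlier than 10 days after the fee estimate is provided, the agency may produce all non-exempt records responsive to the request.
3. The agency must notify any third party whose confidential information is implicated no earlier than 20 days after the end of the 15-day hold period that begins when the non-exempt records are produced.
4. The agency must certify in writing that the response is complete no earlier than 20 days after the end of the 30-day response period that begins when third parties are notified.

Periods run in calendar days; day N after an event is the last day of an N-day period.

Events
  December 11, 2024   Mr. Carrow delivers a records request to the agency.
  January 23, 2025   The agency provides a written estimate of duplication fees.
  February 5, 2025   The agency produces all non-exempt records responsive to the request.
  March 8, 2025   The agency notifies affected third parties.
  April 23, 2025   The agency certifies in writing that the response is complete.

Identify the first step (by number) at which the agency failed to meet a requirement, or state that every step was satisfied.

Step 1: 82 days after December 11, 2024 (when the request is received) is March 3, 2025; done January 23, 2025 — timely.
Step 2: the earliest permitted date is 10 days after January 23, 2025 (when the fee estimate is provided), i.e. February 2, 2025; done February 5, 2025, after the minimum wait.
Step 3: the earliest permitted date is 20 days after February 20, 2025 (end of the 15-day hold period, which began when the non-exempt records are produced on February 5, 2025), i.e. March 12, 2025; done March 8, 2025 — 4 days too early.

Step 3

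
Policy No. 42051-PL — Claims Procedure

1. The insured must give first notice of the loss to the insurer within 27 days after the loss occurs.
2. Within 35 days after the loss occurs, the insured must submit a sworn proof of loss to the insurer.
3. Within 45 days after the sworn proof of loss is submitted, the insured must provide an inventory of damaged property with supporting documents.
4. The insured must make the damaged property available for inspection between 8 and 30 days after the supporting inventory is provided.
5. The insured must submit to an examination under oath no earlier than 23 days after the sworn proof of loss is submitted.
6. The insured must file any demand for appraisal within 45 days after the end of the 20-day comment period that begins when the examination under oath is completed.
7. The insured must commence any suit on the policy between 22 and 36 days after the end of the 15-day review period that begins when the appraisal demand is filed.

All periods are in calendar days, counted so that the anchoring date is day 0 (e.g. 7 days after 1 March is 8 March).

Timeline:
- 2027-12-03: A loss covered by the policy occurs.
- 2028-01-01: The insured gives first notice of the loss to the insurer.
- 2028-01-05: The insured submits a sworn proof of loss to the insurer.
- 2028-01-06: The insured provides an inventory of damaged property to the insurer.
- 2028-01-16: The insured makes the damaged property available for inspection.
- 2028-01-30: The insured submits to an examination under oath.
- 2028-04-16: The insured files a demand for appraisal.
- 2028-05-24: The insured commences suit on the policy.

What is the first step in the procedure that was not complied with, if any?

Step 1 — counting 27 days from 2027-12-03 (when the loss occurs) gives a deadline of 2027-12-30; 2028-01-01 misses that deadline by 2 days.

Step 1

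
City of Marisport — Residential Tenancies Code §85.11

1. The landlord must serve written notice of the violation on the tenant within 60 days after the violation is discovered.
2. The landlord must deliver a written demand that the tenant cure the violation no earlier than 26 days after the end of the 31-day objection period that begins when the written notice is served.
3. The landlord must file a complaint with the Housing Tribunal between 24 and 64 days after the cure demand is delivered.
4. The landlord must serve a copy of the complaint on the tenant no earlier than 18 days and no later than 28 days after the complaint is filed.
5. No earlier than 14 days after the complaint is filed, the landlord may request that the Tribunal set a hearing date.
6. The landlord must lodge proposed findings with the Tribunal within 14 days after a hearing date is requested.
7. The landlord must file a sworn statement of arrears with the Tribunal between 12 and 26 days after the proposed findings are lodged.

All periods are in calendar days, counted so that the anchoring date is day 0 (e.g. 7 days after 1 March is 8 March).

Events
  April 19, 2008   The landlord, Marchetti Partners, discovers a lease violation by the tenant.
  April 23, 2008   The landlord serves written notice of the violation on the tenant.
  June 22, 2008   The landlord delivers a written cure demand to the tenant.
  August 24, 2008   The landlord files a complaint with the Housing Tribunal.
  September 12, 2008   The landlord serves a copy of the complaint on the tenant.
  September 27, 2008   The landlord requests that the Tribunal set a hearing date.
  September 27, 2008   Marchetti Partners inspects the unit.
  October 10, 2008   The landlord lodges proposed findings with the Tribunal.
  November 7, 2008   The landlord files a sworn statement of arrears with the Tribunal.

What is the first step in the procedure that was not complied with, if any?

Step 7

(1) due by April 19, 2008 + 60 days = June 18, 2008; done April 23, 2008 — timely.
(2) permitted from May 24, 2008 + 26 days = June 19, 2008 onward; done June 22, 2008, after the minimum wait.
(3) the permitted window runs from June 22, 2008 + 24 = July 16, 2008 to June 22, 2008 + 64 = August 25, 2008; done August 24, 2008 — within the window.
(4) the permitted window runs from August 24, 2008 + 18 = September 11, 2008 to August 24, 2008 + 28 = September 21, 2008; done September 12, 2008, which is between those dates.
(5) permitted from August 24, 2008 + 14 days = September 7, 2008 onward; September 27, 2008 is on or after that date.
(6) due by September 27, 2008 + 14 days = October 11, 2008; completed October 10, 2008, before the deadline.
(7) the permitted window runs from October 10, 2008 + 12 = October 22, 2008 to October 10, 2008 + 26 = November 5, 2008; November 7, 2008 is 2 days past the end of the window.
The analysis stops there.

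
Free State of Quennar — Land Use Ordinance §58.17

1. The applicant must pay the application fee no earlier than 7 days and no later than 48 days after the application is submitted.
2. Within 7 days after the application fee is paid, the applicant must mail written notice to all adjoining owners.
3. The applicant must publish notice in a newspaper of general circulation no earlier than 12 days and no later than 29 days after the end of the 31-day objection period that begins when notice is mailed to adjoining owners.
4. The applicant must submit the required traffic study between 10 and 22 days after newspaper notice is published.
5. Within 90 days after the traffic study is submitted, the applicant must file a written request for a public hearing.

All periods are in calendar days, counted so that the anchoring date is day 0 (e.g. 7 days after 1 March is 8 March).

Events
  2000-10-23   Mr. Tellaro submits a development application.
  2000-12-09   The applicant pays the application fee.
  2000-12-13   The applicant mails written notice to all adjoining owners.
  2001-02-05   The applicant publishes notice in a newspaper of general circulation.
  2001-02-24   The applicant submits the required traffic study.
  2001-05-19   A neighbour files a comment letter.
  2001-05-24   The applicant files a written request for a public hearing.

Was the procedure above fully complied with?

Step 1: the window is 7–48 days after 2000-10-23 (when the application is submitted), so 2000-10-30 through 2000-12-10; 2000-12-09 falls inside that range.
Step 2: 7 days after 2000-12-09 (when the application fee is paid) is 2000-12-16; completed 2000-12-13, before the deadline.
Step 3: the window is 12–29 days after 2001-01-13 (end of the 31-day objection period, which began when notice is mailed to adjoining owners on 2000-12-13), so 2001-01-25 through 2001-02-11; done 2001-02-05 — within the window.
Step 4: the window is 10–22 days after 2001-02-05 (when newspaper notice is published), so 2001-02-15 through 2001-02-27; done 2001-02-24 — within the window.
Step 5: 90 days after 2001-02-24 (when the traffic study is submitted) is 2001-05-25; 2001-05-24 is within that limit.

Yes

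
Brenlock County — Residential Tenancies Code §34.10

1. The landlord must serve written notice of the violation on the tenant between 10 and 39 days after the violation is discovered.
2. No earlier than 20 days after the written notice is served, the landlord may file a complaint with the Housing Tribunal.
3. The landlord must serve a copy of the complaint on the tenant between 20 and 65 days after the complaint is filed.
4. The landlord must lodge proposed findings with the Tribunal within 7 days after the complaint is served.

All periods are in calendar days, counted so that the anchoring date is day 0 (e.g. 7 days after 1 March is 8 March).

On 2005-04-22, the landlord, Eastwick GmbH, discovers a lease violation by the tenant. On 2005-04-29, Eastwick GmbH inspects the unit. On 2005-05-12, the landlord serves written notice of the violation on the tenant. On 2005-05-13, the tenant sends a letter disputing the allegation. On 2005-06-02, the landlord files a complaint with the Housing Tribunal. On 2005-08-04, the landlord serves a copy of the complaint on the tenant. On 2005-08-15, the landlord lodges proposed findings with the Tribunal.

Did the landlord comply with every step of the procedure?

Step 1 — 10 and 39 days from 2005-04-22 (when the violation is discovered) are 2005-05-02 and 2005-05-31 respectively; 2005-05-12 falls inside that range.
Step 2 — must wait 20 days from 2005-05-12 (when the written notice is served), so not before 2005-06-01; 2005-06-02 is on or after that date.
Step 3 — 20 and 65 days from 2005-06-02 (when the complaint is filed) are 2005-06-22 and 2005-08-06 respectively; done 2005-08-04 — within the window.
Step 4 — counting 7 days from 2005-08-04 (when the complaint is served) gives a deadline of 2005-08-11; 2005-08-15 misses that deadline by 4 days.
No need to go further; step 4 was not satisfied.

No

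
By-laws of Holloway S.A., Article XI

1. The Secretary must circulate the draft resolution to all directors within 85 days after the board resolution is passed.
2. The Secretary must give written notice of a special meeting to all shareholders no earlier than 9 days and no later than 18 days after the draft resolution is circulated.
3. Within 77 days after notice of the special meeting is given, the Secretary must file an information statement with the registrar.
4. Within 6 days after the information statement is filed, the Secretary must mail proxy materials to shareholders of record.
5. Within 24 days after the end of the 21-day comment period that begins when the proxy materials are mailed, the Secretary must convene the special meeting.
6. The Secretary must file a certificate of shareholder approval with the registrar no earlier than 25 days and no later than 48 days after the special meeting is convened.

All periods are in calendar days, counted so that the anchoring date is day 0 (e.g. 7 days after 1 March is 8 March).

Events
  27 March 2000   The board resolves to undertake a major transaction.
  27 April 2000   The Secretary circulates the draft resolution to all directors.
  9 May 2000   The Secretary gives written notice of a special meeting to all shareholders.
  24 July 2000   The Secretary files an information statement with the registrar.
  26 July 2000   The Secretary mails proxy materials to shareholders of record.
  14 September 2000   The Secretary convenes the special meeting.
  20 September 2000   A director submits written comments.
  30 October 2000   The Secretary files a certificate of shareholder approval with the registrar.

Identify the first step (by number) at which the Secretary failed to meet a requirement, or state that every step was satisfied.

Step 5

Step 1: 85 days after 27 March 2000 (when the board resolution is passed) is 20 June 2000; done 27 April 2000 — timely.
Step 2: the window is 9–18 days after 27 April 2000 (when the draft resolution is circulated), so 6 May 2000 through 15 May 2000; done 9 May 2000, which is between those dates.
Step 3: 77 days after 9 May 2000 (when notice of the special meeting is given) is 25 July 2000; completed 24 July 2000, before the deadline.
Step 4: 6 days after 24 July 2000 (when the information statement is filed) is 30 July 2000; 26 July 2000 is within that limit.
Step 5: 24 days after 16 August 2000 (end of the 21-day comment period, which began when the proxy materials are mailed on 26 July 2000) is 9 September 2000; not done until 14 September 2000, 5 days after the deadline.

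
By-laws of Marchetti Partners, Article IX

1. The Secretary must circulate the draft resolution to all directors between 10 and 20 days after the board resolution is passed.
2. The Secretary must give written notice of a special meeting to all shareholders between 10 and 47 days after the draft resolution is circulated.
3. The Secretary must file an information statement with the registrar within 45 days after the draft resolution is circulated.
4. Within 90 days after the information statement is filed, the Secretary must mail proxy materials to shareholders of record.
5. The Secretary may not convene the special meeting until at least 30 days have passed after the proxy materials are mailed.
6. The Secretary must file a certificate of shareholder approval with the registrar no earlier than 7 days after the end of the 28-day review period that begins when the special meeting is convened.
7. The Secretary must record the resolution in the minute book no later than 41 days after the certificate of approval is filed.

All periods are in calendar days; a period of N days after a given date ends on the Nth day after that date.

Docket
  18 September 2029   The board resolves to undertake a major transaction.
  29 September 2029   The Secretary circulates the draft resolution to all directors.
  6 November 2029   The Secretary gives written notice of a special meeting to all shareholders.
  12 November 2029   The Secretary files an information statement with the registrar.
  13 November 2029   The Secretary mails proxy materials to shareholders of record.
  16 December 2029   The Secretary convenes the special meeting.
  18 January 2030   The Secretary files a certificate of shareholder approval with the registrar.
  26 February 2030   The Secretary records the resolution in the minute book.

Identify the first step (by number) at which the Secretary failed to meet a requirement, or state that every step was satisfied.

Step 1: the window is 10–20 days after 18 September 2029 (when the board resolution is passed), so 28 September 2029 through 8 October 2029; done 29 September 2029, which is between those dates.
Step 2: the window is 10–47 days after 29 September 2029 (when the draft resolution is circulated), so 9 October 2029 through 15 November 2029; 6 November 2029 falls inside that range.
Step 3: 45 days after 29 September 2029 (when the draft resolution is circulated) is 13 November 2029; completed 12 November 2029, before the deadline.
Step 4: 90 days after 12 November 2029 (when the information statement is filed) is 10 February 2030; done 13 November 2029 — timely.
Step 5: the earliest permitted date is 30 days after 13 November 2029 (when the proxy materials are mailed), i.e. 13 December 2029; done 16 December 2029 — permitted.
Step 6: the earliest permitted date is 7 days after 13 January 2030 (end of the 28-day review period, which began when the special meeting is convened on 16 December 2029), i.e. 20 January 2030; 18 January 2030 is 2 days before the earliest permitted date.
The analysis stops there.

Step 6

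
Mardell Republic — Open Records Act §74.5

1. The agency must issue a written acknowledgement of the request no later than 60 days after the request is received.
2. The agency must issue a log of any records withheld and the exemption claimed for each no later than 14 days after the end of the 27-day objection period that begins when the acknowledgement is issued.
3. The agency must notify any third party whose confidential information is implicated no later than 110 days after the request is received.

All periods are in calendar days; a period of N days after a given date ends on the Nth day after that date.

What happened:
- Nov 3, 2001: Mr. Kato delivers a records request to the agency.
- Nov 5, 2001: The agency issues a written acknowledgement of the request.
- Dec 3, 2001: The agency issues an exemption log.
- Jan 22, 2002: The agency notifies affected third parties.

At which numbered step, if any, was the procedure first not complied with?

Step 1: 60 days after Nov 3, 2001 (when the request is received) is Jan 2, 2002; Nov 5, 2001 is within that limit.
Step 2: 14 days after Dec 2, 2001 (end of the 27-day objection period, which began when the acknowledgement is issued on Nov 5, 2001) is Dec 16, 2001; done Dec 3, 2001 — timely.
Step 3: 110 days after Nov 3, 2001 (when the request is received) is Feb 21, 2002; completed Jan 22, 2002, before the deadline.

None — every step was satisfied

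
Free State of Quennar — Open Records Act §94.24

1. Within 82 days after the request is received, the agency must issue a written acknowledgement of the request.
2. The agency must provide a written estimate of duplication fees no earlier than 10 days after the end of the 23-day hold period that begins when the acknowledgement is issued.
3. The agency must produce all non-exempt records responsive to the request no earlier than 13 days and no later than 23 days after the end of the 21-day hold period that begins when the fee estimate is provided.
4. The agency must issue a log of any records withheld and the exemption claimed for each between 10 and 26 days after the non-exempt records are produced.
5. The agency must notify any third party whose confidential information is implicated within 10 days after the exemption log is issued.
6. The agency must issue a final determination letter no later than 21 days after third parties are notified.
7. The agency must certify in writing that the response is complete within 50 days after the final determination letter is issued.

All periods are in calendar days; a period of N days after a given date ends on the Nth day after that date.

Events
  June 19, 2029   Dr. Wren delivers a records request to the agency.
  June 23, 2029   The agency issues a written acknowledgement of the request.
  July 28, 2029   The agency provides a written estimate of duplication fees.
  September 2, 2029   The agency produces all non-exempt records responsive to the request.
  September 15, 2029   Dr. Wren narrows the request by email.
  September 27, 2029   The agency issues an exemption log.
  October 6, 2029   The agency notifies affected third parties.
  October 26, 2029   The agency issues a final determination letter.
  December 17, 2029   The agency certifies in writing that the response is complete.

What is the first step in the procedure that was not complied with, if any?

Step 1: 82 days after June 19, 2029 (when the request is received) is September 9, 2029; completed June 23, 2029, before the deadline.
Step 2: the earliest permitted date is 10 days after July 16, 2029 (end of the 23-day hold period, which began when the acknowledgement is issued on June 23, 2029), i.e. July 26, 2029; done July 28, 2029, after the minimum wait.
Step 3: the window is 13–23 days after August 18, 2029 (end of the 21-day hold period, which began when the fee estimate is provided on July 28, 2029), so August 31, 2029 through September 10, 2029; done September 2, 2029, which is between those dates.
Step 4: the window is 10–26 days after September 2, 2029 (when the non-exempt records are produced), so September 12, 2029 through September 28, 2029; done September 27, 2029, which is between those dates.
Step 5: 10 days after September 27, 2029 (when the exemption log is issued) is October 7, 2029; completed October 6, 2029, before the deadline.
Step 6: 21 days after October 6, 2029 (when third parties are notified) is October 27, 2029; October 26, 2029 is within that limit.
Step 7: 50 days after October 26, 2029 (when the final determination letter is issued) is December 15, 2029; not done until December 17, 2029, 2 days after the deadline.

Step 7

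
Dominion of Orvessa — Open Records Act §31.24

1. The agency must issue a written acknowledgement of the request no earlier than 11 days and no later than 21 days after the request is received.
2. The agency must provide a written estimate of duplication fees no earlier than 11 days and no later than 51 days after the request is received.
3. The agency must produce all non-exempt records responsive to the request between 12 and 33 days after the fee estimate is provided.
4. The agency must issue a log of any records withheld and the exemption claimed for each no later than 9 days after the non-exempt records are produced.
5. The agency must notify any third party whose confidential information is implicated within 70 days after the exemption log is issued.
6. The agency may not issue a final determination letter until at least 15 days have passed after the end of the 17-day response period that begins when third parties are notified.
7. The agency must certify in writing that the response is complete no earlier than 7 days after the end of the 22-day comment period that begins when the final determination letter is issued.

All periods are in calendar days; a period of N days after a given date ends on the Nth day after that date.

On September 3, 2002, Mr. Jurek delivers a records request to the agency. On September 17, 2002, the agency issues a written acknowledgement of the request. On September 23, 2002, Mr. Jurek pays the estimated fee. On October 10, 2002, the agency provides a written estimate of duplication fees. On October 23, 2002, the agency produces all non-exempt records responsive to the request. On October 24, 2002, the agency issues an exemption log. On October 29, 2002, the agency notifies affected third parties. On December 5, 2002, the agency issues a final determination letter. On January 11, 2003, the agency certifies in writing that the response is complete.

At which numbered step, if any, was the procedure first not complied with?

None — every step was satisfied

Step 1: the window is 11–21 days after September 3, 2002 (when the request is received), so September 14, 2002 through September 24, 2002; September 17, 2002 falls inside that range.
Step 2: the window is 11–51 days after September 3, 2002 (when the request is received), so September 14, 2002 through October 24, 2002; done October 10, 2002, which is between those dates.
Step 3: the window is 12–33 days after October 10, 2002 (when the fee estimate is provided), so October 22, 2002 through November 12, 2002; done October 23, 2002 — within the window.
Step 4: 9 days after October 23, 2002 (when the non-exempt records are produced) is November 1, 2002; done October 24, 2002 — timely.
Step 5: 70 days after October 24, 2002 (when the exemption log is issued) is January 2, 2003; completed October 29, 2002, before the deadline.
Step 6: the earliest permitted date is 15 days after November 15, 2002 (end of the 17-day response period, which began when third parties are notified on October 29, 2002), i.e. November 30, 2002; done December 5, 2002 — permitted.
Step 7: the earliest permitted date is 7 days after December 27, 2002 (end of the 22-day comment period, which began when the final determination letter is issued on December 5, 2002), i.e. January 3, 2003; done January 11, 2003 — permitted.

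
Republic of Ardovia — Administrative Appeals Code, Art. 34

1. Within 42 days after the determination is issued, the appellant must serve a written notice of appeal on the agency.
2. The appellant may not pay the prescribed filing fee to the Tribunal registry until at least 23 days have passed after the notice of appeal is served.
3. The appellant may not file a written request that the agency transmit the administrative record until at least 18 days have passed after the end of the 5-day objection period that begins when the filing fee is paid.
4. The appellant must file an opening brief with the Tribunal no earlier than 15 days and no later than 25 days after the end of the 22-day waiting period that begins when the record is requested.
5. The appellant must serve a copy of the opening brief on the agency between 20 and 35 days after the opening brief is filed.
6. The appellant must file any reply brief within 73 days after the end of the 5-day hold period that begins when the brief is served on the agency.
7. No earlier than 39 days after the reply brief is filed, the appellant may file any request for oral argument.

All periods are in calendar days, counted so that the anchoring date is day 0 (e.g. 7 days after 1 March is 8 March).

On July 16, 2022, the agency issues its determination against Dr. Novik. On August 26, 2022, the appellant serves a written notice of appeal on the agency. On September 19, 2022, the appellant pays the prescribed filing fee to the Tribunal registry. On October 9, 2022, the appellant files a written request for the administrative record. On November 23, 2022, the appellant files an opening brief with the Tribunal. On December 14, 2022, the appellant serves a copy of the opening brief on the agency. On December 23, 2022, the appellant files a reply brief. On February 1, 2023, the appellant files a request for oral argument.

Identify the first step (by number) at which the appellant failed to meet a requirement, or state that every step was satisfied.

(1) due by July 16, 2022 + 42 days = August 27, 2022; completed August 26, 2022, before the deadline.
(2) permitted from August 26, 2022 + 23 days = September 18, 2022 onward; done September 19, 2022 — permitted.
(3) permitted from September 24, 2022 + 18 days = October 12, 2022 onward; done October 9, 2022 — 3 days too early.
The procedure was therefore not followed at step 3.

Step 3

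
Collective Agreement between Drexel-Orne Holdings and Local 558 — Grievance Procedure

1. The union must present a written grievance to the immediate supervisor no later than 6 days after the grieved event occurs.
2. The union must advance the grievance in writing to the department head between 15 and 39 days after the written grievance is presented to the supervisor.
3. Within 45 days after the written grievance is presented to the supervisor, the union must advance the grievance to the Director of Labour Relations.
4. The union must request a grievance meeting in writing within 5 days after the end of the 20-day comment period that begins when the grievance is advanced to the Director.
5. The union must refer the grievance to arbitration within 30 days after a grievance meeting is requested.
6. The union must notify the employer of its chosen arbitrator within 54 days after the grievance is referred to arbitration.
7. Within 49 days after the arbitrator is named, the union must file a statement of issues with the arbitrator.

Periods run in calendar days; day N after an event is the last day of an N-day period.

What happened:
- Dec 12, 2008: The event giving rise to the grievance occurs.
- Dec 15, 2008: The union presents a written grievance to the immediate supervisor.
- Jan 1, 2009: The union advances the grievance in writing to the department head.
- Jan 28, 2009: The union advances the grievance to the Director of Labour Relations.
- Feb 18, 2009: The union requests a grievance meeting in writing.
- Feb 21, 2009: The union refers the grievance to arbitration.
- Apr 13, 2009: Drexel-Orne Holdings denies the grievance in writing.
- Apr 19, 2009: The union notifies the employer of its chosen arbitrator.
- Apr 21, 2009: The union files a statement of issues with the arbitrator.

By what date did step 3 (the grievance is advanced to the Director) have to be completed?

Jan 29, 2009

Step 3 runs from Dec 15, 2008, when the written grievance is presented to the supervisor. 45 days after Dec 15, 2008 is Jan 29, 2009.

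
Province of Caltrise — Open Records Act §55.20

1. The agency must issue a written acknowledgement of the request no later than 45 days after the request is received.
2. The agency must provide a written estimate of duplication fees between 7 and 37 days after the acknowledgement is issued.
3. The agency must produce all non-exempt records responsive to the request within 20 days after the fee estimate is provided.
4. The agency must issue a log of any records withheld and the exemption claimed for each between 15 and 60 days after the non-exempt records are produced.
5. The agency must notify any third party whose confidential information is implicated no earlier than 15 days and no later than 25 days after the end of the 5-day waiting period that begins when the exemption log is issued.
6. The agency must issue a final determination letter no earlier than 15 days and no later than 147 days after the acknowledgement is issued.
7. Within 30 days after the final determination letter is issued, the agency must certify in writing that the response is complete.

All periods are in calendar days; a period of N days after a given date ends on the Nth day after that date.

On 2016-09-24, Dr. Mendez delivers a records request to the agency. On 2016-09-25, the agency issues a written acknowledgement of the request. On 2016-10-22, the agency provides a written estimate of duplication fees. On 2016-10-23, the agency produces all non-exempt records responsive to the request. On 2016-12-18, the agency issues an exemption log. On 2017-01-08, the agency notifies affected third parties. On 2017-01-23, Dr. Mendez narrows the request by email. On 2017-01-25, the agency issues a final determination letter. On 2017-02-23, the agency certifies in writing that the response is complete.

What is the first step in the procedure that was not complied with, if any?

None — every step was satisfied

Step 1 — counting 45 days from 2016-09-24 (when the request is received) gives a deadline of 2016-11-08; completed 2016-09-25, before the deadline.
Step 2 — 7 and 37 days from 2016-09-25 (when the acknowledgement is issued) are 2016-10-02 and 2016-11-01 respectively; done 2016-10-22 — within the window.
Step 3 — counting 20 days from 2016-10-22 (when the fee estimate is provided) gives a deadline of 2016-11-11; completed 2016-10-23, before the deadline.
Step 4 — 15 and 60 days from 2016-10-23 (when the non-exempt records are produced) are 2016-11-07 and 2016-12-22 respectively; done 2016-12-18, which is between those dates.
Step 5 — 15 and 25 days from 2016-12-23 (end of the 5-day waiting period, which began when the exemption log is issued on 2016-12-18) are 2017-01-07 and 2017-01-17 respectively; 2017-01-08 falls inside that range.
Step 6 — 15 and 147 days from 2016-09-25 (when the acknowledgement is issued) are 2016-10-10 and 2017-02-19 respectively; done 2017-01-25, which is between those dates.
Step 7 — counting 30 days from 2017-01-25 (when the final determination letter is issued) gives a deadline of 2017-02-24; completed 2017-02-23, before the deadline.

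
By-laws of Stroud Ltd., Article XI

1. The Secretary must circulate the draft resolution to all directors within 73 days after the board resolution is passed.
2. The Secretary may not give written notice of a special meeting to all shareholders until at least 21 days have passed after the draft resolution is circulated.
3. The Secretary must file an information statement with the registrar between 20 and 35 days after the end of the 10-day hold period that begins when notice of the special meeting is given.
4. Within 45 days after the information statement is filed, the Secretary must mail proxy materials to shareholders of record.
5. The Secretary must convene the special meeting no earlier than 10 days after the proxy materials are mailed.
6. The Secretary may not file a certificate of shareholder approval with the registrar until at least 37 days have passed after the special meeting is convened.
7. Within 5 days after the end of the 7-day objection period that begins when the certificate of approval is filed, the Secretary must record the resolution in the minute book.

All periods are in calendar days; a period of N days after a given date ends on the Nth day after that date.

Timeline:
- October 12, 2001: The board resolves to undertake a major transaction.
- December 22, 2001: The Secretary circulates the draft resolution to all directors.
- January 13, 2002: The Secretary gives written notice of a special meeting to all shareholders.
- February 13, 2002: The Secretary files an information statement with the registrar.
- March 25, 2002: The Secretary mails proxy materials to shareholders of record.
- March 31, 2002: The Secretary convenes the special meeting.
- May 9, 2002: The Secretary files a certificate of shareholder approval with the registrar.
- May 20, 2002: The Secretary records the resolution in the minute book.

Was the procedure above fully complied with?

(1) due by October 12, 2001 + 73 days = December 24, 2001; December 22, 2001 is within that limit.
(2) permitted from December 22, 2001 + 21 days = January 12, 2002 onward; done January 13, 2002 — permitted.
(3) the permitted window runs from January 23, 2002 + 20 = February 12, 2002 to January 23, 2002 + 35 = February 27, 2002; done February 13, 2002 — within the window.
(4) due by February 13, 2002 + 45 days = March 30, 2002; March 25, 2002 is within that limit.
(5) permitted from March 25, 2002 + 10 days = April 4, 2002 onward; March 31, 2002 is 4 days before the earliest permitted date.
That is the first point of non-compliance.

No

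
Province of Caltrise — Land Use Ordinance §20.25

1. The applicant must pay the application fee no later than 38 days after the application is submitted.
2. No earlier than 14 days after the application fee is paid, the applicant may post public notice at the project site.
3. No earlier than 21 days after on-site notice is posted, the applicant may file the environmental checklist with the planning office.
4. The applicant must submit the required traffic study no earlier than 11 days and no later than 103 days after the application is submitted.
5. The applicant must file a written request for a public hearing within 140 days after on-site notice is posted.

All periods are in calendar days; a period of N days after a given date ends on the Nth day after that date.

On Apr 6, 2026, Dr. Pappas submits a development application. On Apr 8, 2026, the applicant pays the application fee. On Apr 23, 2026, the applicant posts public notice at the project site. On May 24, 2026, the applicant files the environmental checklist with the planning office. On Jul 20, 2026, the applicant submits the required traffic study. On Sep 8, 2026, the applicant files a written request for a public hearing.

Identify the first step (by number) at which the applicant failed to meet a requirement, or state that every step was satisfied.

Step 1: 38 days after Apr 6, 2026 (when the application is submitted) is May 14, 2026; done Apr 8, 2026 — timely.
Step 2: the earliest permitted date is 14 days after Apr 8, 2026 (when the application fee is paid), i.e. Apr 22, 2026; done Apr 23, 2026 — permitted.
Step 3: the earliest permitted date is 21 days after Apr 23, 2026 (when on-site notice is posted), i.e. May 14, 2026; May 24, 2026 is on or after that date.
Step 4: the window is 11–103 days after Apr 6, 2026 (when the application is submitted), so Apr 17, 2026 through Jul 18, 2026; done Jul 20, 2026 — 2 days after the window closed.
That is the first point of non-compliance.

Step 4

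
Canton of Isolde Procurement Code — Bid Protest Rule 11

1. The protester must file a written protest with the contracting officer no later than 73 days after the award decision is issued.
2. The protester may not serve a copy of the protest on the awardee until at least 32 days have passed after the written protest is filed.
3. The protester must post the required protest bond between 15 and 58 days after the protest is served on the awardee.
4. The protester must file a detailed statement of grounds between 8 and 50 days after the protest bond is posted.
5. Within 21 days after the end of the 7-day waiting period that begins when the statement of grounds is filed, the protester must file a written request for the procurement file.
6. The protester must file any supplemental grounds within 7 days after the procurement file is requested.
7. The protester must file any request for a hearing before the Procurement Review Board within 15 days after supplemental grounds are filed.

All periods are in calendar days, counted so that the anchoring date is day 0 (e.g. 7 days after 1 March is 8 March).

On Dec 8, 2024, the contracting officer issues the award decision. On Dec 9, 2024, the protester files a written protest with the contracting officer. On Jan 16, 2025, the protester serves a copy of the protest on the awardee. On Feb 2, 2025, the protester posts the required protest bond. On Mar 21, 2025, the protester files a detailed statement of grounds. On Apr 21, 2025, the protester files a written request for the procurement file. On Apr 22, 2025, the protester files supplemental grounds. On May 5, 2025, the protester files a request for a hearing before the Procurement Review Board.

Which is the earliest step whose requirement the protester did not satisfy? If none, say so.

Step 1: 73 days after Dec 8, 2024 (when the award decision is issued) is Feb 19, 2025; Dec 9, 2024 is within that limit.
Step 2: the earliest permitted date is 32 days after Dec 9, 2024 (when the written protest is filed), i.e. Jan 10, 2025; done Jan 16, 2025, after the minimum wait.
Step 3: the window is 15–58 days after Jan 16, 2025 (when the protest is served on the awardee), so Jan 31, 2025 through Mar 15, 2025; Feb 2, 2025 falls inside that range.
Step 4: the window is 8–50 days after Feb 2, 2025 (when the protest bond is posted), so Feb 10, 2025 through Mar 24, 2025; done Mar 21, 2025 — within the window.
Step 5: 21 days after Mar 28, 2025 (end of the 7-day waiting period, which began when the statement of grounds is filed on Mar 21, 2025) is Apr 18, 2025; not done until Apr 21, 2025, 3 days after the deadline.

Step 5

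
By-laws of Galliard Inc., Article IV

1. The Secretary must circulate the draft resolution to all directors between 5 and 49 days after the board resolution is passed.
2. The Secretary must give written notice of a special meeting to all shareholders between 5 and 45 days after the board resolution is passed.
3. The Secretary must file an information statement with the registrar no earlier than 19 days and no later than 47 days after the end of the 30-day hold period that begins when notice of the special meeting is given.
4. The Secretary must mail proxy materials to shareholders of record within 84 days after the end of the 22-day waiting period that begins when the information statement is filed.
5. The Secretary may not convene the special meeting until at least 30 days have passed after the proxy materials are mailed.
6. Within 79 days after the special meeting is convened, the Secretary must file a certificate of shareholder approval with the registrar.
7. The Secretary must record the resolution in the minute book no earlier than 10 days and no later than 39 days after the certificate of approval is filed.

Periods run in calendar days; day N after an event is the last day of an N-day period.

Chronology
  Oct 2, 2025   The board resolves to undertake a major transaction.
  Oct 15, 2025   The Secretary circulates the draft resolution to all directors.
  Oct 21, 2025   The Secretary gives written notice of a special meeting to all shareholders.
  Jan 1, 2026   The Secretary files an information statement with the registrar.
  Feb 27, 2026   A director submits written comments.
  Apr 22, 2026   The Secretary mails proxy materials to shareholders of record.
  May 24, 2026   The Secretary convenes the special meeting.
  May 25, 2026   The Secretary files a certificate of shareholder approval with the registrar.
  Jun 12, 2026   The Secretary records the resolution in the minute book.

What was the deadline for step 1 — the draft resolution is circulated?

Step 1 runs from Oct 2, 2025, when the board resolution is passed. The window is 5–49 days after Oct 2, 2025; it closes on Nov 20, 2025.

Nov 20, 2025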